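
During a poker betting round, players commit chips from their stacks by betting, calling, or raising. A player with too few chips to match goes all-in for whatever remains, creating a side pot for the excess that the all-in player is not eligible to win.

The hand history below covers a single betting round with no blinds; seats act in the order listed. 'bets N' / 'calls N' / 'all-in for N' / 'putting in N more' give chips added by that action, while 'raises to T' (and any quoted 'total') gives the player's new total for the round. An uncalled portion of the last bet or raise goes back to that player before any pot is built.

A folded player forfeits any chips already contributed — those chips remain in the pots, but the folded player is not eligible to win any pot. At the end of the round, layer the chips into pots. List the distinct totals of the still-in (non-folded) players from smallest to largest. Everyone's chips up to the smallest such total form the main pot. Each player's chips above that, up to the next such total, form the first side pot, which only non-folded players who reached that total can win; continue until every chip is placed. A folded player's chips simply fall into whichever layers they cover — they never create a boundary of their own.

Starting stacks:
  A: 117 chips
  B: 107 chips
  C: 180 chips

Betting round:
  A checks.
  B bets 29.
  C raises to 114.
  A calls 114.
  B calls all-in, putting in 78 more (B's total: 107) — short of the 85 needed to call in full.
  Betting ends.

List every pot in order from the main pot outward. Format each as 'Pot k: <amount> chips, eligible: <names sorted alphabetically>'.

Pot 1: 321 chips, eligible: A, B, C
Pot 2: 14 chips, eligible: A, C

Derivation:
Contributions: A=114, B=107, C=114
Pot levels (distinct totals of non-folded players): 107, 114
Layer 1-107: 107 each from A, B, C = 107*3 = 321 chips; eligible A, B, C
Layer 108-114: 7 each from A, C = 7*2 = 14 chips; eligible A, C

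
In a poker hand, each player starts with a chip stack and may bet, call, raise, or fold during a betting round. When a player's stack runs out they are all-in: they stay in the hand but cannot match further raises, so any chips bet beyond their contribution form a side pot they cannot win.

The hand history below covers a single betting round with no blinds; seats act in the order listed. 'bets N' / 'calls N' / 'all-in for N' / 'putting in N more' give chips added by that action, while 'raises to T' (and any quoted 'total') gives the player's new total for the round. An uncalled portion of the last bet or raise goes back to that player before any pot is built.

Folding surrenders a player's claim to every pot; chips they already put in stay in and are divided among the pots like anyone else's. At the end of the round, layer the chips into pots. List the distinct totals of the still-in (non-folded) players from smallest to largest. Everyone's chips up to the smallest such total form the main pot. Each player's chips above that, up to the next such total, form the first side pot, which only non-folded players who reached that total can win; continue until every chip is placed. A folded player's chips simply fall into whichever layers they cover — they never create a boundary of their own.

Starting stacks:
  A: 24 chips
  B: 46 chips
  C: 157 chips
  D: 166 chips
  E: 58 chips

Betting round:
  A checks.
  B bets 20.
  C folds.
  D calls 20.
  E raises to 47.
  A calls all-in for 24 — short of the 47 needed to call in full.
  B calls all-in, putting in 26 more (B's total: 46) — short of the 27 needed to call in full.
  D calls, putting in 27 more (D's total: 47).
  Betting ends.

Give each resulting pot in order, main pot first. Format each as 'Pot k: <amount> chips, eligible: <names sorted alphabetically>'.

Pot 1: 96 chips, eligible: A, B, D, E
Pot 2: 66 chips, eligible: B, D, E
Pot 3: 2 chips, eligible: D, E

Derivation:
Contributions: A=24, B=46, D=47, E=47
Folded: C
Pot levels (distinct totals of non-folded players): 24, 46, 47
Layer 1-24: 24 each from A, B, D, E = 24*4 = 96 chips; eligible A, B, D, E
Layer 25-46: 22 each from B, D, E = 22*3 = 66 chips; eligible B, D, E
Layer 47-47: 1 each from D, E = 1*2 = 2 chips; eligible D, E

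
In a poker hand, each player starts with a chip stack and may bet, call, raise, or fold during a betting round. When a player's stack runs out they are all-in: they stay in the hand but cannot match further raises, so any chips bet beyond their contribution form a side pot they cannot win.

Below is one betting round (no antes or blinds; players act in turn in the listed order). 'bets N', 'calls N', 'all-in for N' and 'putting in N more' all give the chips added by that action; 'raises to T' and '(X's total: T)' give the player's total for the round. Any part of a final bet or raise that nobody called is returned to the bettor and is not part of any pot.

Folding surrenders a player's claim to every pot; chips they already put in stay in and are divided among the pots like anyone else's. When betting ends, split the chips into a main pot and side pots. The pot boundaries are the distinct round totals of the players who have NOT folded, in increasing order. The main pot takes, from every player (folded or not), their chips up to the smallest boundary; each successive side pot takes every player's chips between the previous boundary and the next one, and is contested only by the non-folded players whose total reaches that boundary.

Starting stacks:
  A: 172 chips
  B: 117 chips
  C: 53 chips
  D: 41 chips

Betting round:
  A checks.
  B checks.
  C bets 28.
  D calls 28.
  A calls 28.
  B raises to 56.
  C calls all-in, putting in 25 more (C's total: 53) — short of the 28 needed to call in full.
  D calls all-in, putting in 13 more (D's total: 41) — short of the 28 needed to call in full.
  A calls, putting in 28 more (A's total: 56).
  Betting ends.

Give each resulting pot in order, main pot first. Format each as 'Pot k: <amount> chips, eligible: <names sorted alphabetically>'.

Pot 1: 164 chips, eligible: A, B, C, D
Pot 2: 36 chips, eligible: A, B, C
Pot 3: 6 chips, eligible: A, B

Derivation:
Contributions: A=56, B=56, C=53, D=41
Pot levels (distinct totals of non-folded players): 41, 53, 56
Layer 1-41: 41 each from A, B, C, D = 41*4 = 164 chips; eligible A, B, C, D
Layer 42-53: 12 each from A, B, C = 12*3 = 36 chips; eligible A, B, C
Layer 54-56: 3 each from A, B = 3*2 = 6 chips; eligible A, B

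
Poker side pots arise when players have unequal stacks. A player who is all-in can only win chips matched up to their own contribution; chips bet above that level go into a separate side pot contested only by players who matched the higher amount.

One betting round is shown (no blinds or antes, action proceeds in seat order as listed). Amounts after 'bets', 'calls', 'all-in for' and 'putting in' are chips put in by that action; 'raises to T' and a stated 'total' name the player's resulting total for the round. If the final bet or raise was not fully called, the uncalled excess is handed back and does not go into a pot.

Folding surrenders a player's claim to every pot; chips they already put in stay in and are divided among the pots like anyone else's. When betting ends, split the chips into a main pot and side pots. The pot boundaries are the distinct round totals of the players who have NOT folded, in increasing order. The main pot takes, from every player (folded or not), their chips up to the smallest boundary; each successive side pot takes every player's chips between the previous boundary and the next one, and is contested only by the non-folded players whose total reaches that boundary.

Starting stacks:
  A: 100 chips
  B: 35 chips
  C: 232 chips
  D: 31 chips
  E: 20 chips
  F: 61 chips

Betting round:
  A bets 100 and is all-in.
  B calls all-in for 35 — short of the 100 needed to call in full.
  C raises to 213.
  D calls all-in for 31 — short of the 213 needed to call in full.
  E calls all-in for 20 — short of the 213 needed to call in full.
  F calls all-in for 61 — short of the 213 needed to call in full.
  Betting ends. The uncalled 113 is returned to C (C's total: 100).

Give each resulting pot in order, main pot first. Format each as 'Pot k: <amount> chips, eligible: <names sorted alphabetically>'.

Contributions (after 113 returned to C): A=100, B=35, C=100, D=31, E=20, F=61
Pot levels (distinct totals of non-folded players): 20, 31, 35, 61, 100
Layer 1-20: 20 each from A, B, C, D, E, F = 20*6 = 120 chips; eligible A, B, C, D, E, F
Layer 21-31: 11 each from A, B, C, D, F = 11*5 = 55 chips; eligible A, B, C, D, F
Layer 32-35: 4 each from A, B, C, F = 4*4 = 16 chips; eligible A, B, C, F
Layer 36-61: 26 each from A, C, F = 26*3 = 78 chips; eligible A, C, F
Layer 62-100: 39 each from A, C = 39*2 = 78 chips; eligible A, C

Pot 1: 120 chips, eligible: A, B, C, D, E, F
Pot 2: 55 chips, eligible: A, B, C, D, F
Pot 3: 16 chips, eligible: A, B, C, F
Pot 4: 78 chips, eligible: A, C, F
Pot 5: 78 chips, eligible: A, C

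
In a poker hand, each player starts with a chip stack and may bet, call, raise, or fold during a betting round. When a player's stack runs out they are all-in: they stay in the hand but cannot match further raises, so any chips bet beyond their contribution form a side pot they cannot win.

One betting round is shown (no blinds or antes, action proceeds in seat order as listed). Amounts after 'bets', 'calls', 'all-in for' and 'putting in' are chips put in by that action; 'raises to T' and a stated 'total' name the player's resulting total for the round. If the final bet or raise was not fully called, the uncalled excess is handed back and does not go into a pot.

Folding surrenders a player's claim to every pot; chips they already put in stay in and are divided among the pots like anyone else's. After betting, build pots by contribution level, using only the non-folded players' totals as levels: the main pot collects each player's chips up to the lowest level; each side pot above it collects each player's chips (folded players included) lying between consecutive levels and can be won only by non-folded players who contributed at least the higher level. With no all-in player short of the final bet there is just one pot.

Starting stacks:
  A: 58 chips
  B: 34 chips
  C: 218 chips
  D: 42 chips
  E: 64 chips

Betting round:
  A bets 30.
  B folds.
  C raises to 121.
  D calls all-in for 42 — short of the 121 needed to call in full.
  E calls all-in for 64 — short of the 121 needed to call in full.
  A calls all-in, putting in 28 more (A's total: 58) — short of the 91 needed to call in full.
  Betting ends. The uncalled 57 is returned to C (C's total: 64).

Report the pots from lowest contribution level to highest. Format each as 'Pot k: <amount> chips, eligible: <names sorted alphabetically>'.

Pot 1: 168 chips, eligible: A, C, D, E
Pot 2: 48 chips, eligible: A, C, E
Pot 3: 12 chips, eligible: C, E

Derivation:
Contributions (after 57 returned to C): A=58, C=64, D=42, E=64
Folded: B
Pot levels (distinct totals of non-folded players): 42, 58, 64
Layer 1-42: 42 each from A, C, D, E = 42*4 = 168 chips; eligible A, C, D, E
Layer 43-58: 16 each from A, C, E = 16*3 = 48 chips; eligible A, C, E
Layer 59-64: 6 each from C, E = 6*2 = 12 chips; eligible C, E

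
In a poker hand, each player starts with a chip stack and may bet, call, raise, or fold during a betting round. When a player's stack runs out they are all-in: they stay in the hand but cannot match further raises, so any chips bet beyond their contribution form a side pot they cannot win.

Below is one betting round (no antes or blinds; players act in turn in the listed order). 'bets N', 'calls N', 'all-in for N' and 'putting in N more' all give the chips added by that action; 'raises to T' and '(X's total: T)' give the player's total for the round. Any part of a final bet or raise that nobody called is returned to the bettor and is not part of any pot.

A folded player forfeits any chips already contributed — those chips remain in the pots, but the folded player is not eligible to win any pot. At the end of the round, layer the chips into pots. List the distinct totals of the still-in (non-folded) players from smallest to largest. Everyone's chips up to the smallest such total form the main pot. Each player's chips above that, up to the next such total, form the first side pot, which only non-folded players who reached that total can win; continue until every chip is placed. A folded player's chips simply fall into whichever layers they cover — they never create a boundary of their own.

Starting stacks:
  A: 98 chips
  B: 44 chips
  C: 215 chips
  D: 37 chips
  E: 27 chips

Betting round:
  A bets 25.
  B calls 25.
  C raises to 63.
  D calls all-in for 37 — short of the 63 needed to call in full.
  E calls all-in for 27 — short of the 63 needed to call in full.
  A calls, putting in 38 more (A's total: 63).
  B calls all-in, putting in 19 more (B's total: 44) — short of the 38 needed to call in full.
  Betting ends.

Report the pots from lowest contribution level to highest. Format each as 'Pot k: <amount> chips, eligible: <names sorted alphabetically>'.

Contributions: A=63, B=44, C=63, D=37, E=27
Pot levels (distinct totals of non-folded players): 27, 37, 44, 63
Layer 1-27: 27 each from A, B, C, D, E = 27*5 = 135 chips; eligible A, B, C, D, E
Layer 28-37: 10 each from A, B, C, D = 10*4 = 40 chips; eligible A, B, C, D
Layer 38-44: 7 each from A, B, C = 7*3 = 21 chips; eligible A, B, C
Layer 45-63: 19 each from A, C = 19*2 = 38 chips; eligible A, C

Pot 1: 135 chips, eligible: A, B, C, D, E
Pot 2: 40 chips, eligible: A, B, C, D
Pot 3: 21 chips, eligible: A, B, C
Pot 4: 38 chips, eligible: A, C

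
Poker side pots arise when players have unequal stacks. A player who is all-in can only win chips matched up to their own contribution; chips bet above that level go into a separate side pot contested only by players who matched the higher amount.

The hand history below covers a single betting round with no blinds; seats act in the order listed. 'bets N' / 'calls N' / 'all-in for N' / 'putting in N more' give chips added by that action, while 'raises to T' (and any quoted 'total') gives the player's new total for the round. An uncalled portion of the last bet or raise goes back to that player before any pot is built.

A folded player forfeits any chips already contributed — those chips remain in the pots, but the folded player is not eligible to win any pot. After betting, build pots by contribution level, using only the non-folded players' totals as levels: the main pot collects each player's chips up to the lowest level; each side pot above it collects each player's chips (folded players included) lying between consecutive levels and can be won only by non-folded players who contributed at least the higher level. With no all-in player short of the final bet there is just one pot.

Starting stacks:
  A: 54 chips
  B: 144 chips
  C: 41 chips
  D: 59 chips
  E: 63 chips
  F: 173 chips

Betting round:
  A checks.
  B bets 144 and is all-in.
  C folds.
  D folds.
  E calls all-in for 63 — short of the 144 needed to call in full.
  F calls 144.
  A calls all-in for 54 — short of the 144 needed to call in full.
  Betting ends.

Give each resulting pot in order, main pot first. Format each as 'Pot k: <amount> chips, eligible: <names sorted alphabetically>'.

Contributions: A=54, B=144, E=63, F=144
Folded: C, D
Pot levels (distinct totals of non-folded players): 54, 63, 144
Layer 1-54: 54 each from A, B, E, F = 54*4 = 216 chips; eligible A, B, E, F
Layer 55-63: 9 each from B, E, F = 9*3 = 27 chips; eligible B, E, F
Layer 64-144: 81 each from B, F = 81*2 = 162 chips; eligible B, F

Pot 1: 216 chips, eligible: A, B, E, F
Pot 2: 27 chips, eligible: B, E, F
Pot 3: 162 chips, eligible: B, F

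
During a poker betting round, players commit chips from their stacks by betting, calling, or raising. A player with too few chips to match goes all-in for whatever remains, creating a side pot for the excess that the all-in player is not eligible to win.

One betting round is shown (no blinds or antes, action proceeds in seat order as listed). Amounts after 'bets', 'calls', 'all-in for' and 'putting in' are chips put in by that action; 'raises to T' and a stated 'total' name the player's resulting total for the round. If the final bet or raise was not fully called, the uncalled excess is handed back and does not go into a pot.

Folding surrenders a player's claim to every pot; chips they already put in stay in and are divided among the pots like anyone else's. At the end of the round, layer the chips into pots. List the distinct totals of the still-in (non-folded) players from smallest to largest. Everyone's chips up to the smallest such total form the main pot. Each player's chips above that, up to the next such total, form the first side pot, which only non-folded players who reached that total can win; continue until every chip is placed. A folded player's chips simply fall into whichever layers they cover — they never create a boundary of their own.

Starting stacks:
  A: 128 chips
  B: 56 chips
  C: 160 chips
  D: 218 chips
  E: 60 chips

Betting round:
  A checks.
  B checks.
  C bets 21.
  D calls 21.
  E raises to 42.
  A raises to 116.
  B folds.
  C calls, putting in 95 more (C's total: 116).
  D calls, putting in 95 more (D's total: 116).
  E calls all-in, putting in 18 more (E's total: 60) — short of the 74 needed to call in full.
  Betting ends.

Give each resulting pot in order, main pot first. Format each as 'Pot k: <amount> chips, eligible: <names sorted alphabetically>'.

Pot 1: 240 chips, eligible: A, C, D, E
Pot 2: 168 chips, eligible: A, C, D

Derivation:
Contributions: A=116, C=116, D=116, E=60
Folded: B
Pot levels (distinct totals of non-folded players): 60, 116
Layer 1-60: 60 each from A, C, D, E = 60*4 = 240 chips; eligible A, C, D, E
Layer 61-116: 56 each from A, C, D = 56*3 = 168 chips; eligible A, C, D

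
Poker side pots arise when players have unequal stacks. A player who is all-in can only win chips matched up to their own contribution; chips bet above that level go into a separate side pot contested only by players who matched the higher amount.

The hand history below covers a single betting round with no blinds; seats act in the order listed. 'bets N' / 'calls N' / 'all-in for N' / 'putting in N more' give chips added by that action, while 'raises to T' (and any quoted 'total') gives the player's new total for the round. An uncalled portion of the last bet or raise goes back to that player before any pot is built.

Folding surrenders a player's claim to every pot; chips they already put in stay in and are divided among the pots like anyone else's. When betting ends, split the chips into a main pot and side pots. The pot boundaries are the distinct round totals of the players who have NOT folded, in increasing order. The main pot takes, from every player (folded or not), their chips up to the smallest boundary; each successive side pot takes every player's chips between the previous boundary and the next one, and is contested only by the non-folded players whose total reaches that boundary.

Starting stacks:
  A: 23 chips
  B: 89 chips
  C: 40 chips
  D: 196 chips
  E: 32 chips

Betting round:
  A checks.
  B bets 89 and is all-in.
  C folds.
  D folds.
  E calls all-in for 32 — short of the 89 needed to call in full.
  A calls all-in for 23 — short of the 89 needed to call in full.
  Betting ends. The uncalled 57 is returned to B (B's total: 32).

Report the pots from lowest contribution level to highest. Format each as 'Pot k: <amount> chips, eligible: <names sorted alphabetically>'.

Contributions (after 57 returned to B): A=23, B=32, E=32
Folded: C, D
Pot levels (distinct totals of non-folded players): 23, 32
Layer 1-23: 23 each from A, B, E = 23*3 = 69 chips; eligible A, B, E
Layer 24-32: 9 each from B, E = 9*2 = 18 chips; eligible B, E

Pot 1: 69 chips, eligible: A, B, E
Pot 2: 18 chips, eligible: B, E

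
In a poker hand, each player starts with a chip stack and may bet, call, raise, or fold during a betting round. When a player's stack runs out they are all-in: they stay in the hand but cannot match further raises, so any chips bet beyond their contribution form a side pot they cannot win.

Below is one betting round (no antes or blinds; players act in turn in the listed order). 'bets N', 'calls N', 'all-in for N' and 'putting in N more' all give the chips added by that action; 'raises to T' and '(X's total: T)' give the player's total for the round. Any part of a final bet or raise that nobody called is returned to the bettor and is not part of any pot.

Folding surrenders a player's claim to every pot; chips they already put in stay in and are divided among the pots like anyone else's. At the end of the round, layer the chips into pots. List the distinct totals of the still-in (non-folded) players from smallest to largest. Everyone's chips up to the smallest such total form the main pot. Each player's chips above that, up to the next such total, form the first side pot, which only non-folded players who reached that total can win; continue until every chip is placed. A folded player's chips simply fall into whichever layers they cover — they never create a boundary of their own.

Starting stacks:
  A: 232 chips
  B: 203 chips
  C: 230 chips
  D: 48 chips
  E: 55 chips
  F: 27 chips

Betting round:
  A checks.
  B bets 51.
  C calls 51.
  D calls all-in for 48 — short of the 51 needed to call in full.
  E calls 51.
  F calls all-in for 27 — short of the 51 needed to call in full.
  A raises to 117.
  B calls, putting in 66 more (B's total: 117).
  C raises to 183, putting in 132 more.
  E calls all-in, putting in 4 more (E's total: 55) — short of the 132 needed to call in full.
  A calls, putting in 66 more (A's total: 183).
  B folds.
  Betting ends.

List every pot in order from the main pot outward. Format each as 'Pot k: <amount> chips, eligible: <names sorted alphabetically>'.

Pot 1: 162 chips, eligible: A, C, D, E, F
Pot 2: 105 chips, eligible: A, C, D, E
Pot 3: 28 chips, eligible: A, C, E
Pot 4: 318 chips, eligible: A, C

Derivation:
Contributions: A=183, B=117, C=183, D=48, E=55, F=27
Folded: B
Pot levels (distinct totals of non-folded players): 27, 48, 55, 183
Layer 1-27: 27 each from A, B, C, D, E, F = 27*6 = 162 chips; eligible A, C, D, E, F
Layer 28-48: 21 each from A, B, C, D, E = 21*5 = 105 chips; eligible A, C, D, E
Layer 49-55: 7 each from A, B, C, E = 7*4 = 28 chips; eligible A, C, E
Layer 56-183: A 128 + B 62 + C 128 = 318 chips; eligible A, C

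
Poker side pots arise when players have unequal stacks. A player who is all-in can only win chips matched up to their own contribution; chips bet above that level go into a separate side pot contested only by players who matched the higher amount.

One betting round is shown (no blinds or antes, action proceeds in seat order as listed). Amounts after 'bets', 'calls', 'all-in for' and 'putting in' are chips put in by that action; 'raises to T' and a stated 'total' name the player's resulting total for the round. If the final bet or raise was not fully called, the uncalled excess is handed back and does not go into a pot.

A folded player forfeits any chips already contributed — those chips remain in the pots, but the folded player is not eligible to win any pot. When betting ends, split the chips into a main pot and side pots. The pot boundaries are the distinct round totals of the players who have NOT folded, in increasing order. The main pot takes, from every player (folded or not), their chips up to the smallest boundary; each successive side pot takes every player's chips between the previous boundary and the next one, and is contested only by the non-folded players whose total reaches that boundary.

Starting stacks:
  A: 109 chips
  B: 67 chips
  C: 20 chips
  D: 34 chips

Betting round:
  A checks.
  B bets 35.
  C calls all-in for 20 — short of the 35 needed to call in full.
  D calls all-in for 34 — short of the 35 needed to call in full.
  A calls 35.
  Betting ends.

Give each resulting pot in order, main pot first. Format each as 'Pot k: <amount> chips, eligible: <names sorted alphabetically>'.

Pot 1: 80 chips, eligible: A, B, C, D
Pot 2: 42 chips, eligible: A, B, D
Pot 3: 2 chips, eligible: A, B

Derivation:
Contributions: A=35, B=35, C=20, D=34
Pot levels (distinct totals of non-folded players): 20, 34, 35
Layer 1-20: 20 each from A, B, C, D = 20*4 = 80 chips; eligible A, B, C, D
Layer 21-34: 14 each from A, B, D = 14*3 = 42 chips; eligible A, B, D
Layer 35-35: 1 each from A, B = 1*2 = 2 chips; eligible A, B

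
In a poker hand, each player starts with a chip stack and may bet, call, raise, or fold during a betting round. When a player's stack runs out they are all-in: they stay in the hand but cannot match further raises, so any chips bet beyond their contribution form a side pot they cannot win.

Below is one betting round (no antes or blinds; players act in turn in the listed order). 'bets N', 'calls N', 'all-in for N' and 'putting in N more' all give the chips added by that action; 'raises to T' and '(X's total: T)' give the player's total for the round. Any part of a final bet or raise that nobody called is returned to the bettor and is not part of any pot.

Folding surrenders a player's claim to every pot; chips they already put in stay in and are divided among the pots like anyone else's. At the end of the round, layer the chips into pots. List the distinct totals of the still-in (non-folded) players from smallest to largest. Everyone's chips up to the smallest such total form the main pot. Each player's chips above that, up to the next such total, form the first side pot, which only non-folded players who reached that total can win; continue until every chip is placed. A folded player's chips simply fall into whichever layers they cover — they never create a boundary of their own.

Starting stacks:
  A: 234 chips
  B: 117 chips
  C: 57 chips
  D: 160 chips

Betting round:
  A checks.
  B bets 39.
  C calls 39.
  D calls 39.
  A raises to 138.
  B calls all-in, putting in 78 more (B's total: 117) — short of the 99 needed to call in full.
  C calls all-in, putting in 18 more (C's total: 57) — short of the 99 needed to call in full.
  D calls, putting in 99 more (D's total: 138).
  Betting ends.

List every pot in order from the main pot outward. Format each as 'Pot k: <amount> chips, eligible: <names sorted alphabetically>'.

Pot 1: 228 chips, eligible: A, B, C, D
Pot 2: 180 chips, eligible: A, B, D
Pot 3: 42 chips, eligible: A, D

Derivation:
Contributions: A=138, B=117, C=57, D=138
Pot levels (distinct totals of non-folded players): 57, 117, 138
Layer 1-57: 57 each from A, B, C, D = 57*4 = 228 chips; eligible A, B, C, D
Layer 58-117: 60 each from A, B, D = 60*3 = 180 chips; eligible A, B, D
Layer 118-138: 21 each from A, D = 21*2 = 42 chips; eligible A, D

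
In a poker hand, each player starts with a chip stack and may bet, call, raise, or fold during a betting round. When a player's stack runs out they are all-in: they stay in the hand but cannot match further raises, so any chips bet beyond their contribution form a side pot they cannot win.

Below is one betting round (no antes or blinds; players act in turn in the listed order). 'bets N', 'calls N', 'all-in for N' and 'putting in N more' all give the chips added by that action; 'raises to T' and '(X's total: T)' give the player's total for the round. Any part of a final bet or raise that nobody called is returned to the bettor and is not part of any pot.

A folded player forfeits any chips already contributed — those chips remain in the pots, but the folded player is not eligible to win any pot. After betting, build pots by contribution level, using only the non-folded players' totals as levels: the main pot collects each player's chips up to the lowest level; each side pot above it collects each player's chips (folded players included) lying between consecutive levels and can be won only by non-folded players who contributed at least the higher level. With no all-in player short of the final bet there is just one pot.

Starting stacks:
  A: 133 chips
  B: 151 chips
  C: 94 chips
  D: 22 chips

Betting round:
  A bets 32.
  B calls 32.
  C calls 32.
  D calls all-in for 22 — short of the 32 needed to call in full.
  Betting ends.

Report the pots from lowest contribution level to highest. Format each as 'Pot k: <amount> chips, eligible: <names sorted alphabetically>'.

Contributions: A=32, B=32, C=32, D=22
Pot levels (distinct totals of non-folded players): 22, 32
Layer 1-22: 22 each from A, B, C, D = 22*4 = 88 chips; eligible A, B, C, D
Layer 23-32: 10 each from A, B, C = 10*3 = 30 chips; eligible A, B, C

Pot 1: 88 chips, eligible: A, B, C, D
Pot 2: 30 chips, eligible: A, B, C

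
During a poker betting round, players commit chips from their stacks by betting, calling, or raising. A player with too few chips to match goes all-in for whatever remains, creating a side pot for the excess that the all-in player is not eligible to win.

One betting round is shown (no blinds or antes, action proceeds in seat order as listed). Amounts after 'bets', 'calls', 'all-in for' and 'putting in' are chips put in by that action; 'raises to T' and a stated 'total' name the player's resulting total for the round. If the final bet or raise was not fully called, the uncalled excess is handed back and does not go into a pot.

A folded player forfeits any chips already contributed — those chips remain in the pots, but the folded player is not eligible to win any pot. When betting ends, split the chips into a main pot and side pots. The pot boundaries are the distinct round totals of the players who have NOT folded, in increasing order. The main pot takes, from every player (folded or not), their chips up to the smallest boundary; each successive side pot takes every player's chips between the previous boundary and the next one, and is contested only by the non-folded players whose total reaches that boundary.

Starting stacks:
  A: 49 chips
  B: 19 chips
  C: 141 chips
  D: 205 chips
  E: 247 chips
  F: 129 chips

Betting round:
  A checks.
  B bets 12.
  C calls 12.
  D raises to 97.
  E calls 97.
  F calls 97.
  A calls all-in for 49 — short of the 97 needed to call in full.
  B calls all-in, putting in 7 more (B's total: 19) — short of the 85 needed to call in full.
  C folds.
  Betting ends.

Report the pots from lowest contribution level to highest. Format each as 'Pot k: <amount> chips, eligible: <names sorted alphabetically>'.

Pot 1: 107 chips, eligible: A, B, D, E, F
Pot 2: 120 chips, eligible: A, D, E, F
Pot 3: 144 chips, eligible: D, E, F

Derivation:
Contributions: A=49, B=19, C=12, D=97, E=97, F=97
Folded: C
Pot levels (distinct totals of non-folded players): 19, 49, 97
Layer 1-19: A 19 + B 19 + C 12 + D 19 + E 19 + F 19 = 107 chips; eligible A, B, D, E, F
Layer 20-49: 30 each from A, D, E, F = 30*4 = 120 chips; eligible A, D, E, F
Layer 50-97: 48 each from D, E, F = 48*3 = 144 chips; eligible D, E, F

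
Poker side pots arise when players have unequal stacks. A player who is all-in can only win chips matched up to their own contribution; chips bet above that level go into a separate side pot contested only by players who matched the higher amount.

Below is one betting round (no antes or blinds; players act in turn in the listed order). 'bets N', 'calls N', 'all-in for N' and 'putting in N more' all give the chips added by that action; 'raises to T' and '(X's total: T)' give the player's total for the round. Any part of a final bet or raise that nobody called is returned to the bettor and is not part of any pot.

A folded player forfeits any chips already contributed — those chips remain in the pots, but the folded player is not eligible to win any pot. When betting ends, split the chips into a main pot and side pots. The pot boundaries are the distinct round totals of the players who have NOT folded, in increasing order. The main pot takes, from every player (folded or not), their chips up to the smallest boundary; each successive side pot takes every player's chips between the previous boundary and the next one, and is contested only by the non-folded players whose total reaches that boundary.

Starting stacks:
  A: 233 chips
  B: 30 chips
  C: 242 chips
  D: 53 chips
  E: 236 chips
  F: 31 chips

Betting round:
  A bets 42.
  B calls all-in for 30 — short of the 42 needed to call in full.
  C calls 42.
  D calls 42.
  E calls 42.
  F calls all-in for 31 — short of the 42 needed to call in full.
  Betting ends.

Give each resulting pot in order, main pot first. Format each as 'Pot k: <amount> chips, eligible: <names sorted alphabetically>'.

Pot 1: 180 chips, eligible: A, B, C, D, E, F
Pot 2: 5 chips, eligible: A, C, D, E, F
Pot 3: 44 chips, eligible: A, C, D, E

Derivation:
Contributions: A=42, B=30, C=42, D=42, E=42, F=31
Pot levels (distinct totals of non-folded players): 30, 31, 42
Layer 1-30: 30 each from A, B, C, D, E, F = 30*6 = 180 chips; eligible A, B, C, D, E, F
Layer 31-31: 1 each from A, C, D, E, F = 1*5 = 5 chips; eligible A, C, D, E, F
Layer 32-42: 11 each from A, C, D, E = 11*4 = 44 chips; eligible A, C, D, E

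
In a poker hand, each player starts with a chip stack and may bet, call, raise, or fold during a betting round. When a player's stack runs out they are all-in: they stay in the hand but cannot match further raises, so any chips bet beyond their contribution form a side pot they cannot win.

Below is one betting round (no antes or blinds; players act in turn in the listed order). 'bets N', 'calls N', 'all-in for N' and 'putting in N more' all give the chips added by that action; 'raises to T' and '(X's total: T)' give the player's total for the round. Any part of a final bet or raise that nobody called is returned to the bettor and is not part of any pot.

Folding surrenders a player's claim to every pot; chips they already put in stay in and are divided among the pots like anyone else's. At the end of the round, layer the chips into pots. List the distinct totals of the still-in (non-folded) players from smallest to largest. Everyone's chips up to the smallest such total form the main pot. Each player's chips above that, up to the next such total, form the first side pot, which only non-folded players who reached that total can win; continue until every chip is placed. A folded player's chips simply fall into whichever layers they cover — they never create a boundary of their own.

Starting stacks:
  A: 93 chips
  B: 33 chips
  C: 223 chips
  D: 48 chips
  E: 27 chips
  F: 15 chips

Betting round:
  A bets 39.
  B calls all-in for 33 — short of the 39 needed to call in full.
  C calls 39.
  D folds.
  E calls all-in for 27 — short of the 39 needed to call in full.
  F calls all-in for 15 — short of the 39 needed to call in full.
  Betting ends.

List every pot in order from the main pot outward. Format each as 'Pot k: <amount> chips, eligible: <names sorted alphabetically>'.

Pot 1: 75 chips, eligible: A, B, C, E, F
Pot 2: 48 chips, eligible: A, B, C, E
Pot 3: 18 chips, eligible: A, B, C
Pot 4: 12 chips, eligible: A, C

Derivation:
Contributions: A=39, B=33, C=39, E=27, F=15
Folded: D
Pot levels (distinct totals of non-folded players): 15, 27, 33, 39
Layer 1-15: 15 each from A, B, C, E, F = 15*5 = 75 chips; eligible A, B, C, E, F
Layer 16-27: 12 each from A, B, C, E = 12*4 = 48 chips; eligible A, B, C, E
Layer 28-33: 6 each from A, B, C = 6*3 = 18 chips; eligible A, B, C
Layer 34-39: 6 each from A, C = 6*2 = 12 chips; eligible A, C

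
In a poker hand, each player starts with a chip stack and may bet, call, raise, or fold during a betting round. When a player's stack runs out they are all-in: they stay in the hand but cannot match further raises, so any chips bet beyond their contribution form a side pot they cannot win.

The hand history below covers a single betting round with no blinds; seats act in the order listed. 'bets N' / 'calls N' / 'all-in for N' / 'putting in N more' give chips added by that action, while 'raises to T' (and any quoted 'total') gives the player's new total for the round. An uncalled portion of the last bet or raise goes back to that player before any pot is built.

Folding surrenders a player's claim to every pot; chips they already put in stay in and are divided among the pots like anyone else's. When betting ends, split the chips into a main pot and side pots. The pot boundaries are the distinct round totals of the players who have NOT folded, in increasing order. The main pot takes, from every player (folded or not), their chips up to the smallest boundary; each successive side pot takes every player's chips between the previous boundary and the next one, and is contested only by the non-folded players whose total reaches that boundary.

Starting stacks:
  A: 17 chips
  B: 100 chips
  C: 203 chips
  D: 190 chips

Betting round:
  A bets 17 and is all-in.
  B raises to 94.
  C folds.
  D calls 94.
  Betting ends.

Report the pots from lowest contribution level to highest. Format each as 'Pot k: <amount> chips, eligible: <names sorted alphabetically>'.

Pot 1: 51 chips, eligible: A, B, D
Pot 2: 154 chips, eligible: B, D

Derivation:
Contributions: A=17, B=94, D=94
Folded: C
Pot levels (distinct totals of non-folded players): 17, 94
Layer 1-17: 17 each from A, B, D = 17*3 = 51 chips; eligible A, B, D
Layer 18-94: 77 each from B, D = 77*2 = 154 chips; eligible B, D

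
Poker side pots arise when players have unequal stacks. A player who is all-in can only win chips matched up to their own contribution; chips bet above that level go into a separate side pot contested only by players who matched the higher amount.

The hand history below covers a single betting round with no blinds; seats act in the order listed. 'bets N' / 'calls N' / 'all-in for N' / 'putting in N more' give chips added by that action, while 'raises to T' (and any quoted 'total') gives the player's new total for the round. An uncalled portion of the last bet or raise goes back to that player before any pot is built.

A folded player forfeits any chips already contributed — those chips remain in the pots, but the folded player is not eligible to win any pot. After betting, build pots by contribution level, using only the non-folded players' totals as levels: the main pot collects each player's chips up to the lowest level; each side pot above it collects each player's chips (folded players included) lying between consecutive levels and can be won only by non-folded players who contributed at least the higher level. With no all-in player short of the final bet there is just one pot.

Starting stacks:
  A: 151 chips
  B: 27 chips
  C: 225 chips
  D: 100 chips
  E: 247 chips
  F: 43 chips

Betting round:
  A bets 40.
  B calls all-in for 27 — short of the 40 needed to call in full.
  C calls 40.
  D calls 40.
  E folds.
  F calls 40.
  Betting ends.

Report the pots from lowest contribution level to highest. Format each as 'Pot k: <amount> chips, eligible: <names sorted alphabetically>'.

Contributions: A=40, B=27, C=40, D=40, F=40
Folded: E
Pot levels (distinct totals of non-folded players): 27, 40
Layer 1-27: 27 each from A, B, C, D, F = 27*5 = 135 chips; eligible A, B, C, D, F
Layer 28-40: 13 each from A, C, D, F = 13*4 = 52 chips; eligible A, C, D, F

Pot 1: 135 chips, eligible: A, B, C, D, F
Pot 2: 52 chips, eligible: A, C, D, F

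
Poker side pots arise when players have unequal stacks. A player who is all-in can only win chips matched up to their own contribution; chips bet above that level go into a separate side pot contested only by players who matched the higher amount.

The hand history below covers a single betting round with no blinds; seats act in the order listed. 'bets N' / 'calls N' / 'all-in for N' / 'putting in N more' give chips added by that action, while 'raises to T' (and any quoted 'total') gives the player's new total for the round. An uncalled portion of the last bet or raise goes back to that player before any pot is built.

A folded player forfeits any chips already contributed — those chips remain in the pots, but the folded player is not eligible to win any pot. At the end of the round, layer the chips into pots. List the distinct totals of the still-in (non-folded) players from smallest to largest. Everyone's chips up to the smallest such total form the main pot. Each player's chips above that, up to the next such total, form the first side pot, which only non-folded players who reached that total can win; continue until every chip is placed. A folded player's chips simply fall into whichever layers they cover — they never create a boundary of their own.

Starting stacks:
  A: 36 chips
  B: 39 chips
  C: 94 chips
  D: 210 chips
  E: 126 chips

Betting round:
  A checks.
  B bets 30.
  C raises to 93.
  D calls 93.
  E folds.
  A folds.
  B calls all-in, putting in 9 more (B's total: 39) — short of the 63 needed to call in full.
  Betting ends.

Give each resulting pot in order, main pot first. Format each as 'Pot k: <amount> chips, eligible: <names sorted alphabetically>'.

Pot 1: 117 chips, eligible: B, C, D
Pot 2: 108 chips, eligible: C, D

Derivation:
Contributions: B=39, C=93, D=93
Folded: A, E
Pot levels (distinct totals of non-folded players): 39, 93
Layer 1-39: 39 each from B, C, D = 39*3 = 117 chips; eligible B, C, D
Layer 40-93: 54 each from C, D = 54*2 = 108 chips; eligible C, D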